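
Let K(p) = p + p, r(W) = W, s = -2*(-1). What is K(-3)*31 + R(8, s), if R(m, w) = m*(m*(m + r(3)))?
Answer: 518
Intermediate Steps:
s = 2
K(p) = 2*p
R(m, w) = m**2*(3 + m) (R(m, w) = m*(m*(m + 3)) = m*(m*(3 + m)) = m**2*(3 + m))
K(-3)*31 + R(8, s) = (2*(-3))*31 + 8**2*(3 + 8) = -6*31 + 64*11 = -186 + 704 = 518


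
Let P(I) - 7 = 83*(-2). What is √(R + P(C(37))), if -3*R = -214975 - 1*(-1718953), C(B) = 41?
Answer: I*√501485 ≈ 708.16*I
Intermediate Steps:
R = -501326 (R = -(-214975 - 1*(-1718953))/3 = -(-214975 + 1718953)/3 = -⅓*1503978 = -501326)
P(I) = -159 (P(I) = 7 + 83*(-2) = 7 - 166 = -159)
√(R + P(C(37))) = √(-501326 - 159) = √(-501485) = I*√501485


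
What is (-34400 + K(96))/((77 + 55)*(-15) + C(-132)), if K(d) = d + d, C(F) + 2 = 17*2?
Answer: 8552/487 ≈ 17.561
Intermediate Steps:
C(F) = 32 (C(F) = -2 + 17*2 = -2 + 34 = 32)
K(d) = 2*d
(-34400 + K(96))/((77 + 55)*(-15) + C(-132)) = (-34400 + 2*96)/((77 + 55)*(-15) + 32) = (-34400 + 192)/(132*(-15) + 32) = -34208/(-1980 + 32) = -34208/(-1948) = -34208*(-1/1948) = 8552/487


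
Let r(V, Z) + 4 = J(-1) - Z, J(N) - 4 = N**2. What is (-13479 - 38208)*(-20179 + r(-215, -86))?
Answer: 1038495204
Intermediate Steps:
J(N) = 4 + N**2
r(V, Z) = 1 - Z (r(V, Z) = -4 + ((4 + (-1)**2) - Z) = -4 + ((4 + 1) - Z) = -4 + (5 - Z) = 1 - Z)
(-13479 - 38208)*(-20179 + r(-215, -86)) = (-13479 - 38208)*(-20179 + (1 - 1*(-86))) = -51687*(-20179 + (1 + 86)) = -51687*(-20179 + 87) = -51687*(-20092) = 1038495204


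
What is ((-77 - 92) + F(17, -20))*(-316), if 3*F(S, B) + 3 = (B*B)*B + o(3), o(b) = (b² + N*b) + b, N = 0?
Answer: 2685368/3 ≈ 8.9512e+5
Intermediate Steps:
o(b) = b + b² (o(b) = (b² + 0*b) + b = (b² + 0) + b = b² + b = b + b²)
F(S, B) = 3 + B³/3 (F(S, B) = -1 + ((B*B)*B + 3*(1 + 3))/3 = -1 + (B²*B + 3*4)/3 = -1 + (B³ + 12)/3 = -1 + (12 + B³)/3 = -1 + (4 + B³/3) = 3 + B³/3)
((-77 - 92) + F(17, -20))*(-316) = ((-77 - 92) + (3 + (⅓)*(-20)³))*(-316) = (-169 + (3 + (⅓)*(-8000)))*(-316) = (-169 + (3 - 8000/3))*(-316) = (-169 - 7991/3)*(-316) = -8498/3*(-316) = 2685368/3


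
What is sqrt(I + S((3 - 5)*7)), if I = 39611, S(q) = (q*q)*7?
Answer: sqrt(40983) ≈ 202.44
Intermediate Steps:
S(q) = 7*q**2 (S(q) = q**2*7 = 7*q**2)
sqrt(I + S((3 - 5)*7)) = sqrt(39611 + 7*((3 - 5)*7)**2) = sqrt(39611 + 7*(-2*7)**2) = sqrt(39611 + 7*(-14)**2) = sqrt(39611 + 7*196) = sqrt(39611 + 1372) = sqrt(40983)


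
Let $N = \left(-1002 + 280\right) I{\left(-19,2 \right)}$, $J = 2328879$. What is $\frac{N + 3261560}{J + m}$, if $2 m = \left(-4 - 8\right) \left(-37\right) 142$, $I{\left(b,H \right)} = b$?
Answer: $\frac{3275278}{2360403} \approx 1.3876$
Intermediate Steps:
$m = 31524$ ($m = \frac{\left(-4 - 8\right) \left(-37\right) 142}{2} = \frac{\left(-12\right) \left(-37\right) 142}{2} = \frac{444 \cdot 142}{2} = \frac{1}{2} \cdot 63048 = 31524$)
$N = 13718$ ($N = \left(-1002 + 280\right) \left(-19\right) = \left(-722\right) \left(-19\right) = 13718$)
$\frac{N + 3261560}{J + m} = \frac{13718 + 3261560}{2328879 + 31524} = \frac{3275278}{2360403}$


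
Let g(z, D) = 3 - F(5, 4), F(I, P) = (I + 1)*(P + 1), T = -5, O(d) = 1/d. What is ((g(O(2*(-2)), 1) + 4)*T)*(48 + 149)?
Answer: 22655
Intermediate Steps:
F(I, P) = (1 + I)*(1 + P)
g(z, D) = -27 (g(z, D) = 3 - (1 + 5 + 4 + 5*4) = 3 - (1 + 5 + 4 + 20) = 3 - 1*30 = 3 - 30 = -27)
((g(O(2*(-2)), 1) + 4)*T)*(48 + 149) = ((-27 + 4)*(-5))*(48 + 149) = -23*(-5)*197 = 115*197 = 22655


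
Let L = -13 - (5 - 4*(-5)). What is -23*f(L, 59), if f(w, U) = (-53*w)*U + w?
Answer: -2732124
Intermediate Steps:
L = -38 (L = -13 - (5 + 20) = -13 - 1*25 = -13 - 25 = -38)
f(w, U) = w - 53*U*w (f(w, U) = -53*U*w + w = w - 53*U*w)
-23*f(L, 59) = -(-874)*(1 - 53*59) = -(-874)*(1 - 3127) = -(-874)*(-3126) = -23*118788 = -2732124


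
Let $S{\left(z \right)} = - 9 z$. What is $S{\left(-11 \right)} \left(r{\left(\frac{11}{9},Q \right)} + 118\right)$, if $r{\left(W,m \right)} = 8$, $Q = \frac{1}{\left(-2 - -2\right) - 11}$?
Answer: $12474$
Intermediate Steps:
$Q = - \frac{1}{11}$ ($Q = \frac{1}{\left(-2 + 2\right) - 11} = \frac{1}{0 - 11} = \frac{1}{-11} = - \frac{1}{11} \approx -0.090909$)
$S{\left(-11 \right)} \left(r{\left(\frac{11}{9},Q \right)} + 118\right) = \left(-9\right) \left(-11\right) \left(8 + 118\right) = 99 \cdot 126 = 12474$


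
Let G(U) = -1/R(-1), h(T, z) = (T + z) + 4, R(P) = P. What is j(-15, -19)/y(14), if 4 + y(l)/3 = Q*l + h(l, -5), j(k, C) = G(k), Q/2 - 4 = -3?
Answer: 1/111 ≈ 0.0090090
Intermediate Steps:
h(T, z) = 4 + T + z
Q = 2 (Q = 8 + 2*(-3) = 8 - 6 = 2)
G(U) = 1 (G(U) = -1/(-1) = -1*(-1) = 1)
j(k, C) = 1
y(l) = -15 + 9*l (y(l) = -12 + 3*(2*l + (4 + l - 5)) = -12 + 3*(2*l + (-1 + l)) = -12 + 3*(-1 + 3*l) = -12 + (-3 + 9*l) = -15 + 9*l)
j(-15, -19)/y(14) = 1/(-15 + 9*14) = 1/(-15 + 126) = 1/111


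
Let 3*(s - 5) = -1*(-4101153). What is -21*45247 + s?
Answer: 416869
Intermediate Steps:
s = 1367056 (s = 5 + (-1*(-4101153))/3 = 5 + (⅓)*4101153 = 5 + 1367051 = 1367056)
-21*45247 + s = -21*45247 + 1367056 = -950187 + 1367056 = 416869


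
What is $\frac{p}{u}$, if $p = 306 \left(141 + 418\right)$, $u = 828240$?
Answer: $\frac{1677}{8120} \approx 0.20653$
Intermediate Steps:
$p = 171054$ ($p = 306 \cdot 559 = 171054$)
$\frac{p}{u} = \frac{171054}{828240} = 171054 \cdot \frac{1}{828240} = \frac{1677}{8120}$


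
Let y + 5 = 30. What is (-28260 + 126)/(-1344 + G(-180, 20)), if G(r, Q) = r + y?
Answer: 28134/1499 ≈ 18.769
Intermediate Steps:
y = 25 (y = -5 + 30 = 25)
G(r, Q) = 25 + r (G(r, Q) = r + 25 = 25 + r)
(-28260 + 126)/(-1344 + G(-180, 20)) = (-28260 + 126)/(-1344 + (25 - 180)) = -28134/(-1344 - 155) = -28134/(-1499) = -28134*(-1/1499) = 28134/1499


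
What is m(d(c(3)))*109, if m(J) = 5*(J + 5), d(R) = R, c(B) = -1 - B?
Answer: 545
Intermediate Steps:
m(J) = 25 + 5*J (m(J) = 5*(5 + J) = 25 + 5*J)
m(d(c(3)))*109 = (25 + 5*(-1 - 1*3))*109 = (25 + 5*(-1 - 3))*109 = (25 + 5*(-4))*109 = (25 - 20)*109 = 5*109 = 545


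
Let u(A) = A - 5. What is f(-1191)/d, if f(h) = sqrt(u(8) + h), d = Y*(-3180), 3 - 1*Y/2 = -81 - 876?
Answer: -I*sqrt(33)/1017600 ≈ -5.6452e-6*I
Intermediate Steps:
Y = 1920 (Y = 6 - 2*(-81 - 876) = 6 - 2*(-957) = 6 + 1914 = 1920)
u(A) = -5 + A
d = -6105600 (d = 1920*(-3180) = -6105600)
f(h) = sqrt(3 + h) (f(h) = sqrt((-5 + 8) + h) = sqrt(3 + h))
f(-1191)/d = sqrt(3 - 1191)/(-6105600) = sqrt(-1188)*(-1/6105600) = (6*I*sqrt(33))*(-1/6105600) = -I*sqrt(33)/1017600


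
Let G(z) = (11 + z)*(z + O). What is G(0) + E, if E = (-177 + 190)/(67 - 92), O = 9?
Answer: 2462/25 ≈ 98.480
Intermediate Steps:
G(z) = (9 + z)*(11 + z) (G(z) = (11 + z)*(z + 9) = (11 + z)*(9 + z) = (9 + z)*(11 + z))
E = -13/25 (E = 13/(-25) = 13*(-1/25) = -13/25 ≈ -0.52000)
G(0) + E = (99 + 0² + 20*0) - 13/25 = (99 + 0 + 0) - 13/25 = 99 - 13/25 = 2462/25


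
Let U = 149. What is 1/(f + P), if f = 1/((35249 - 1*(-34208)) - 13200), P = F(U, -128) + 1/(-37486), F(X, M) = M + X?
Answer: 2108849902/44285829171 ≈ 0.047619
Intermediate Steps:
P = 787205/37486 (P = (-128 + 149) + 1/(-37486) = 21 - 1/37486 = 787205/37486 ≈ 21.000)
f = 1/56257 (f = 1/((35249 + 34208) - 13200) = 1/(69457 - 13200) = 1/56257 ≈ 1.7776e-5)
1/(f + P) = 1/(1/56257 + 787205/37486) = 1/(44285829171/2108849902) = 2108849902/44285829171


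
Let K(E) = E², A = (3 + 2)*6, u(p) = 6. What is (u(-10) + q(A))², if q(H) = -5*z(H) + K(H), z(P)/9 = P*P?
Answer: 1567684836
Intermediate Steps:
A = 30 (A = 5*6 = 30)
z(P) = 9*P² (z(P) = 9*(P*P) = 9*P²)
q(H) = -44*H² (q(H) = -45*H² + H² = -44*H²)
(u(-10) + q(A))² = (6 - 44*30²)² = (6 - 44*900)² = (6 - 39600)² = (-39594)² = 1567684836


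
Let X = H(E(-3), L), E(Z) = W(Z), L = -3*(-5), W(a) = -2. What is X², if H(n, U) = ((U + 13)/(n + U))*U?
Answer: 176400/169 ≈ 1043.8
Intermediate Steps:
L = 15
E(Z) = -2
H(n, U) = U*(13 + U)/(U + n) (H(n, U) = ((13 + U)/(U + n))*U = U*(13 + U)/(U + n))
X = 420/13 (X = 15*(13 + 15)/(15 - 2) = 15*28/13 = 15*(1/13)*28 = 420/13 ≈ 32.308)
X² = (420/13)² = 176400/169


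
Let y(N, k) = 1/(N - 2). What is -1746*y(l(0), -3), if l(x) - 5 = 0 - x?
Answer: -582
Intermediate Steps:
l(x) = 5 - x (l(x) = 5 + (0 - x) = 5 - x)
y(N, k) = 1/(-2 + N)
-1746*y(l(0), -3) = -1746/(-2 + (5 - 1*0)) = -1746/(-2 + (5 + 0)) = -1746/(-2 + 5) = -1746/3 = -1746*⅓ = -582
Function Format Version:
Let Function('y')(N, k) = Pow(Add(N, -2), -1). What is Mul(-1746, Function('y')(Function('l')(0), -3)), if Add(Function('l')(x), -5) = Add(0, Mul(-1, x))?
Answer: -582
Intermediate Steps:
Function('l')(x) = Add(5, Mul(-1, x)) (Function('l')(x) = Add(5, Add(0, Mul(-1, x))) = Add(5, Mul(-1, x)))
Function('y')(N, k) = Pow(Add(-2, N), -1)
Mul(-1746, Function('y')(Function('l')(0), -3)) = Mul(-1746, Pow(Add(-2, Add(5, Mul(-1, 0))), -1)) = Mul(-1746, Pow(Add(-2, Add(5, 0)), -1)) = Mul(-1746, Pow(Add(-2, 5), -1)) = Mul(-1746, Pow(3, -1)) = Mul(-1746, Rational(1, 3)) = -582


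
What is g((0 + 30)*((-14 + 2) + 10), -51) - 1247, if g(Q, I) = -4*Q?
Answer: -1007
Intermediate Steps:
g((0 + 30)*((-14 + 2) + 10), -51) - 1247 = -4*(0 + 30)*((-14 + 2) + 10) - 1247 = -120*(-12 + 10) - 1247 = -120*(-2) - 1247 = -4*(-60) - 1247 = 240 - 1247 = -1007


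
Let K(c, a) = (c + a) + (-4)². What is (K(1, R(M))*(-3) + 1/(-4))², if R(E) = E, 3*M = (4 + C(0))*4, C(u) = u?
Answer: 72361/16 ≈ 4522.6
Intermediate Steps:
M = 16/3 (M = ((4 + 0)*4)/3 = (4*4)/3 = (⅓)*16 = 16/3 ≈ 5.3333)
K(c, a) = 16 + a + c (K(c, a) = (a + c) + 16 = 16 + a + c)
(K(1, R(M))*(-3) + 1/(-4))² = ((16 + 16/3 + 1)*(-3) + 1/(-4))² = ((67/3)*(-3) + 1*(-¼))² = (-67 - ¼)² = (-269/4)² = 72361/16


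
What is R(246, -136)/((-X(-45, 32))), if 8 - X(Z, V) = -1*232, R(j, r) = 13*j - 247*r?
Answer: -3679/24 ≈ -153.29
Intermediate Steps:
R(j, r) = -247*r + 13*j
X(Z, V) = 240 (X(Z, V) = 8 - (-1)*232 = 8 - 1*(-232) = 8 + 232 = 240)
R(246, -136)/((-X(-45, 32))) = (-247*(-136) + 13*246)/((-1*240)) = (33592 + 3198)/(-240) = 36790*(-1/240) = -3679/24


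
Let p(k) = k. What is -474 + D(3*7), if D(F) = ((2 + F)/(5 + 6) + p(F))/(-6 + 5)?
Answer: -5468/11 ≈ -497.09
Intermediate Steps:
D(F) = -2/11 - 12*F/11 (D(F) = ((2 + F)/(5 + 6) + F)/(-6 + 5) = ((2 + F)/11 + F)/(-1) = ((2 + F)*(1/11) + F)*(-1) = ((2/11 + F/11) + F)*(-1) = (2/11 + 12*F/11)*(-1) = -2/11 - 12*F/11)
-474 + D(3*7) = -474 + (-2/11 - 36*7/11) = -474 + (-2/11 - 12/11*21) = -474 + (-2/11 - 252/11) = -474 - 254/11 = -5468/11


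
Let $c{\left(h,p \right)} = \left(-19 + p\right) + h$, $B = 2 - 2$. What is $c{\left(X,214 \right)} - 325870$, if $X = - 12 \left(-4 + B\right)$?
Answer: $-325627$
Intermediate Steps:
$B = 0$
$X = 48$ ($X = - 12 \left(-4 + 0\right) = \left(-12\right) \left(-4\right) = 48$)
$c{\left(h,p \right)} = -19 + h + p$
$c{\left(X,214 \right)} - 325870 = \left(-19 + 48 + 214\right) - 325870 = 243 - 325870 = -325627$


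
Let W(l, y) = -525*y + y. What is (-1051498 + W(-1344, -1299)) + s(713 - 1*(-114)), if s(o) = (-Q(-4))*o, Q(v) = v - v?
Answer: -370822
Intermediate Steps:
Q(v) = 0
W(l, y) = -524*y
s(o) = 0 (s(o) = (-1*0)*o = 0*o = 0)
(-1051498 + W(-1344, -1299)) + s(713 - 1*(-114)) = (-1051498 - 524*(-1299)) + 0 = (-1051498 + 680676) + 0 = -370822 + 0 = -370822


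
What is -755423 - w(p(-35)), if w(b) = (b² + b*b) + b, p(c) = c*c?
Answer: -3757898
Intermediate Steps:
p(c) = c²
w(b) = b + 2*b² (w(b) = (b² + b²) + b = 2*b² + b = b + 2*b²)
-755423 - w(p(-35)) = -755423 - (-35)²*(1 + 2*(-35)²) = -755423 - 1225*(1 + 2*1225) = -755423 - 1225*(1 + 2450) = -755423 - 1225*2451 = -755423 - 1*3002475 = -755423 - 3002475 = -3757898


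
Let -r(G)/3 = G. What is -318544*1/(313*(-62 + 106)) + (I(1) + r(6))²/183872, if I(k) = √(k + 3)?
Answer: -228780456/9891739 ≈ -23.128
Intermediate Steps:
r(G) = -3*G
I(k) = √(3 + k)
-318544*1/(313*(-62 + 106)) + (I(1) + r(6))²/183872 = -318544*1/(313*(-62 + 106)) + (√(3 + 1) - 3*6)²/183872 = -318544/(313*44) + (√4 - 18)²*(1/183872) = -318544/13772 + (2 - 18)²*(1/183872) = -318544*1/13772 + (-16)²*(1/183872) = -79636/3443 + 256*(1/183872) = -79636/3443 + 4/2873 = -228780456/9891739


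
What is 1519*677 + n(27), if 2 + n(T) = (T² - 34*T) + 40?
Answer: 1028212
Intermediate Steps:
n(T) = 38 + T² - 34*T (n(T) = -2 + ((T² - 34*T) + 40) = -2 + (40 + T² - 34*T) = 38 + T² - 34*T)
1519*677 + n(27) = 1519*677 + (38 + 27² - 34*27) = 1028363 + (38 + 729 - 918) = 1028363 - 151 = 1028212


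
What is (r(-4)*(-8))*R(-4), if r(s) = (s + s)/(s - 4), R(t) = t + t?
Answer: 64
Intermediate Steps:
R(t) = 2*t
r(s) = 2*s/(-4 + s) (r(s) = (2*s)/(-4 + s) = 2*s/(-4 + s))
(r(-4)*(-8))*R(-4) = ((2*(-4)/(-4 - 4))*(-8))*(2*(-4)) = ((2*(-4)/(-8))*(-8))*(-8) = ((2*(-4)*(-⅛))*(-8))*(-8) = (1*(-8))*(-8) = -8*(-8) = 64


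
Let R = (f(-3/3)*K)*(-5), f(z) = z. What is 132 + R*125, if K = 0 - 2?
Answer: -1118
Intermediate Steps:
K = -2
R = -10 (R = (-3/3*(-2))*(-5) = (-3*⅓*(-2))*(-5) = -1*(-2)*(-5) = 2*(-5) = -10)
132 + R*125 = 132 - 10*125 = 132 - 1250 = -1118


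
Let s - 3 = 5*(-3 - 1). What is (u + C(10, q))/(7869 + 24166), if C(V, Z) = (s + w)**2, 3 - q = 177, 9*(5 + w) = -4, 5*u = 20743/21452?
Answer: 4378317223/278322002100 ≈ 0.015731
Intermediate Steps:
u = 20743/107260 (u = (20743/21452)/5 = (20743*(1/21452))/5 = (1/5)*(20743/21452) = 20743/107260 ≈ 0.19339)
w = -49/9 (w = -5 + (1/9)*(-4) = -5 - 4/9 = -49/9 ≈ -5.4444)
q = -174 (q = 3 - 1*177 = 3 - 177 = -174)
s = -17 (s = 3 + 5*(-3 - 1) = 3 + 5*(-4) = 3 - 20 = -17)
C(V, Z) = 40804/81 (C(V, Z) = (-17 - 49/9)**2 = (-202/9)**2 = 40804/81)
(u + C(10, q))/(7869 + 24166) = (20743/107260 + 40804/81)/(7869 + 24166) = (4378317223/8688060)/32035 = (4378317223/8688060)*(1/32035) = 4378317223/278322002100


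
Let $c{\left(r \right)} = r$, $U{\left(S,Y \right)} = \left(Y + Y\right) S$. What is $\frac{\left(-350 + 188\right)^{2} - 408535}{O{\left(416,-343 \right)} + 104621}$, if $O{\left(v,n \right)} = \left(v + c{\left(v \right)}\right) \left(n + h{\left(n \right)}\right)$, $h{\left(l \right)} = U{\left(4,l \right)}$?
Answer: $\frac{382291}{2463763} \approx 0.15517$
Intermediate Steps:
$U{\left(S,Y \right)} = 2 S Y$ ($U{\left(S,Y \right)} = 2 Y S = 2 S Y$)
$h{\left(l \right)} = 8 l$ ($h{\left(l \right)} = 2 \cdot 4 l = 8 l$)
$O{\left(v,n \right)} = 18 n v$ ($O{\left(v,n \right)} = \left(v + v\right) \left(n + 8 n\right) = 2 v 9 n = 18 n v$)
$\frac{\left(-350 + 188\right)^{2} - 408535}{O{\left(416,-343 \right)} + 104621} = \frac{\left(-350 + 188\right)^{2} - 408535}{18 \left(-343\right) 416 + 104621} = \frac{\left(-162\right)^{2} - 408535}{-2568384 + 104621} = \frac{26244 - 408535}{-2463763} = \left(-382291\right) \left(- \frac{1}{2463763}\right) = \frac{382291}{2463763}$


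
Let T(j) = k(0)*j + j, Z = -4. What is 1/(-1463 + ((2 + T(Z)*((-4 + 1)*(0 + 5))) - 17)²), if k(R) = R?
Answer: 1/562 ≈ 0.0017794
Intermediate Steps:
T(j) = j (T(j) = 0*j + j = 0 + j = j)
1/(-1463 + ((2 + T(Z)*((-4 + 1)*(0 + 5))) - 17)²) = 1/(-1463 + ((2 - 4*(-4 + 1)*(0 + 5)) - 17)²) = 1/(-1463 + ((2 - (-12)*5) - 17)²) = 1/(-1463 + ((2 - 4*(-15)) - 17)²) = 1/(-1463 + ((2 + 60) - 17)²) = 1/(-1463 + (62 - 17)²) = 1/(-1463 + 45²) = 1/(-1463 + 2025) = 1/562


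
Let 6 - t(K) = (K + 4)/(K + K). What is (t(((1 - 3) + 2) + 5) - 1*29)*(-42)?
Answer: 5019/5 ≈ 1003.8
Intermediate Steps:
t(K) = 6 - (4 + K)/(2*K) (t(K) = 6 - (K + 4)/(K + K) = 6 - (4 + K)/(2*K))
(t(((1 - 3) + 2) + 5) - 1*29)*(-42) = ((11/2 - 2/(((1 - 3) + 2) + 5)) - 1*29)*(-42) = ((11/2 - 2/((-2 + 2) + 5)) - 29)*(-42) = ((11/2 - 2/(0 + 5)) - 29)*(-42) = ((11/2 - 2/5) - 29)*(-42) = ((11/2 - 2*⅕) - 29)*(-42) = ((11/2 - ⅖) - 29)*(-42) = (51/10 - 29)*(-42) = -239/10*(-42) = 5019/5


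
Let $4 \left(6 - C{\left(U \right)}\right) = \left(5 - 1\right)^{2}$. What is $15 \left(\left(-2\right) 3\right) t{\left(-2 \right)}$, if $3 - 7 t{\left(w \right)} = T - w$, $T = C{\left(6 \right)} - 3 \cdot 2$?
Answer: $- \frac{450}{7} \approx -64.286$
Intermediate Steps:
$C{\left(U \right)} = 2$ ($C{\left(U \right)} = 6 - \frac{\left(5 - 1\right)^{2}}{4} = 6 - \frac{4^{2}}{4} = 6 - 4 = 2$)
$T = -4$ ($T = 2 - 3 \cdot 2 = 2 - 6 = -4$)
$t{\left(w \right)} = 1 + \frac{w}{7}$ ($t{\left(w \right)} = \frac{3}{7} - \frac{-4 - w}{7} = \frac{3}{7} + \left(\frac{4}{7} + \frac{w}{7}\right) = 1 + \frac{w}{7}$)
$15 \left(\left(-2\right) 3\right) t{\left(-2 \right)} = 15 \left(\left(-2\right) 3\right) \left(1 + \frac{1}{7} \left(-2\right)\right) = 15 \left(-6\right) \left(1 - \frac{2}{7}\right) = \left(-90\right) \frac{5}{7} = - \frac{450}{7}$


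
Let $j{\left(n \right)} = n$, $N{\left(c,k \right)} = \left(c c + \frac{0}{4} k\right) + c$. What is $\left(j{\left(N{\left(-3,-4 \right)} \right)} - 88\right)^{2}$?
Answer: $6724$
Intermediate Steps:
$N{\left(c,k \right)} = c + c^{2}$ ($N{\left(c,k \right)} = \left(c^{2} + 0 \cdot \frac{1}{4} k\right) + c = \left(c^{2} + 0 k\right) + c = \left(c^{2} + 0\right) + c = c^{2} + c = c + c^{2}$)
$\left(j{\left(N{\left(-3,-4 \right)} \right)} - 88\right)^{2} = \left(- 3 \left(1 - 3\right) - 88\right)^{2} = \left(\left(-3\right) \left(-2\right) - 88\right)^{2} = \left(6 - 88\right)^{2} = \left(-82\right)^{2} = 6724$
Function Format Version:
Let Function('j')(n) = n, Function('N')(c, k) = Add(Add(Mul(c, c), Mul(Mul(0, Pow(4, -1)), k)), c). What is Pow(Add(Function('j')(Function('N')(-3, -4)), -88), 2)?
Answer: 6724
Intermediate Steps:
Function('N')(c, k) = Add(c, Pow(c, 2)) (Function('N')(c, k) = Add(Add(Pow(c, 2), Mul(Mul(0, Rational(1, 4)), k)), c) = Add(Add(Pow(c, 2), Mul(0, k)), c) = Add(Add(Pow(c, 2), 0), c) = Add(Pow(c, 2), c) = Add(c, Pow(c, 2)))
Pow(Add(Function('j')(Function('N')(-3, -4)), -88), 2) = Pow(Add(Mul(-3, Add(1, -3)), -88), 2) = Pow(Add(Mul(-3, -2), -88), 2) = Pow(Add(6, -88), 2) = Pow(-82, 2) = 6724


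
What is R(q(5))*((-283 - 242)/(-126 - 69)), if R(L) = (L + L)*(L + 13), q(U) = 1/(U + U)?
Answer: 917/130 ≈ 7.0538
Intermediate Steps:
q(U) = 1/(2*U)
R(L) = 2*L*(13 + L) (R(L) = (2*L)*(13 + L) = 2*L*(13 + L))
R(q(5))*((-283 - 242)/(-126 - 69)) = (2*((½)/5)*(13 + (½)/5))*((-283 - 242)/(-126 - 69)) = (2*((½)*(⅕))*(13 + (½)*(⅕)))*(-525/(-195)) = (2*(⅒)*(13 + ⅒))*(-525*(-1/195)) = (2*(⅒)*(131/10))*(35/13) = (131/50)*(35/13) = 917/130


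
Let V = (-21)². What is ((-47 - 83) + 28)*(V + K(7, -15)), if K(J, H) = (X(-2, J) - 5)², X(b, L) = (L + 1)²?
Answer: -400044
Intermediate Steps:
V = 441
X(b, L) = (1 + L)²
K(J, H) = (-5 + (1 + J)²)² (K(J, H) = ((1 + J)² - 5)² = (-5 + (1 + J)²)²)
((-47 - 83) + 28)*(V + K(7, -15)) = ((-47 - 83) + 28)*(441 + (-5 + (1 + 7)²)²) = (-130 + 28)*(441 + (-5 + 8²)²) = -102*(441 + (-5 + 64)²) = -102*(441 + 59²) = -102*(441 + 3481) = -102*3922 = -400044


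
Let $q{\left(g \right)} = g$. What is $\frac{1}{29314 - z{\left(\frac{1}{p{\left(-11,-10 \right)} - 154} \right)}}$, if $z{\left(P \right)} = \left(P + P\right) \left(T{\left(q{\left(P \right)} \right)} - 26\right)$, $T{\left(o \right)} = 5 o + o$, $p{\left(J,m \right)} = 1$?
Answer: $\frac{7803}{228734486} \approx 3.4114 \cdot 10^{-5}$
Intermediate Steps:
$T{\left(o \right)} = 6 o$
$z{\left(P \right)} = 2 P \left(-26 + 6 P\right)$ ($z{\left(P \right)} = \left(P + P\right) \left(6 P - 26\right) = 2 P \left(-26 + 6 P\right)$)
$\frac{1}{29314 - z{\left(\frac{1}{p{\left(-11,-10 \right)} - 154} \right)}} = \frac{1}{29314 - \frac{4 \left(-13 + \frac{3}{1 - 154}\right)}{1 - 154}} = \frac{1}{29314 - \frac{4 \left(-13 + \frac{3}{-153}\right)}{-153}} = \frac{1}{29314 - 4 \left(- \frac{1}{153}\right) \left(-13 + 3 \left(- \frac{1}{153}\right)\right)} = \frac{1}{29314 - 4 \left(- \frac{1}{153}\right) \left(-13 - \frac{1}{51}\right)} = \frac{1}{29314 - 4 \left(- \frac{1}{153}\right) \left(- \frac{664}{51}\right)} = \frac{1}{29314 - \frac{2656}{7803}} = \frac{1}{\frac{228734486}{7803}} = \frac{7803}{228734486}$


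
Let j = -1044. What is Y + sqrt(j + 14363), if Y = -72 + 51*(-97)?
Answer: -5019 + sqrt(13319) ≈ -4903.6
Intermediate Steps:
Y = -5019 (Y = -72 - 4947 = -5019)
Y + sqrt(j + 14363) = -5019 + sqrt(-1044 + 14363) = -5019 + sqrt(13319)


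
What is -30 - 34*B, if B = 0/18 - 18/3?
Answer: 174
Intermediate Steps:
B = -6 (B = 0*(1/18) - 18*⅓ = 0 - 6 = -6)
-30 - 34*B = -30 - 34*(-6) = -30 + 204 = 174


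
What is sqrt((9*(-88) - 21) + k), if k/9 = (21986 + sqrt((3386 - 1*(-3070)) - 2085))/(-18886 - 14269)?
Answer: sqrt(-900254034795 - 298395*sqrt(4371))/33155 ≈ 28.618*I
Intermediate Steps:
k = -197874/33155 - 9*sqrt(4371)/33155 (k = 9*((21986 + sqrt((3386 - 1*(-3070)) - 2085))/(-18886 - 14269)) = 9*((21986 + sqrt((3386 + 3070) - 2085))/(-33155)) = 9*((21986 + sqrt(6456 - 2085))*(-1/33155)) = 9*((21986 + sqrt(4371))*(-1/33155)) = 9*(-21986/33155 - sqrt(4371)/33155) = -197874/33155 - 9*sqrt(4371)/33155 ≈ -5.9861)
sqrt((9*(-88) - 21) + k) = sqrt((9*(-88) - 21) + (-197874/33155 - 9*sqrt(4371)/33155)) = sqrt((-792 - 21) + (-197874/33155 - 9*sqrt(4371)/33155)) = sqrt(-813 + (-197874/33155 - 9*sqrt(4371)/33155)) = sqrt(-27152889/33155 - 9*sqrt(4371)/33155)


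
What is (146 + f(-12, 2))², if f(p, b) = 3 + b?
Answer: 22801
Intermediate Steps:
(146 + f(-12, 2))² = (146 + (3 + 2))² = (146 + 5)² = 151² = 22801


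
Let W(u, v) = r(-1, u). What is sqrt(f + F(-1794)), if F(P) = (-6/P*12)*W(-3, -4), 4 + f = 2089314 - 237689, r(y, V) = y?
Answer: 3*sqrt(18392973937)/299 ≈ 1360.7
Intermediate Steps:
W(u, v) = -1
f = 1851621 (f = -4 + (2089314 - 237689) = -4 + 1851625 = 1851621)
F(P) = 72/P (F(P) = (-6/P*12)*(-1) = -72/P*(-1) = 72/P)
sqrt(f + F(-1794)) = sqrt(1851621 + 72/(-1794)) = sqrt(1851621 + 72*(-1/1794)) = sqrt(1851621 - 12/299) = sqrt(553634667/299) = 3*sqrt(18392973937)/299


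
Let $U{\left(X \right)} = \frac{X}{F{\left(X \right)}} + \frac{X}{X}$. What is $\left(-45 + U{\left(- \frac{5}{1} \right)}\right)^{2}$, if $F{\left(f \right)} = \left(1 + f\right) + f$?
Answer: $\frac{152881}{81} \approx 1887.4$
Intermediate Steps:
$F{\left(f \right)} = 1 + 2 f$
$U{\left(X \right)} = 1 + \frac{X}{1 + 2 X}$ ($U{\left(X \right)} = \frac{X}{1 + 2 X} + \frac{X}{X} = \frac{X}{1 + 2 X} + 1 = 1 + \frac{X}{1 + 2 X}$)
$\left(-45 + U{\left(- \frac{5}{1} \right)}\right)^{2} = \left(-45 + \frac{1 + 3 \left(- \frac{5}{1}\right)}{1 + 2 \left(- \frac{5}{1}\right)}\right)^{2} = \left(-45 + \frac{1 + 3 \left(\left(-5\right) 1\right)}{1 + 2 \left(\left(-5\right) 1\right)}\right)^{2} = \left(-45 + \frac{1 + 3 \left(-5\right)}{1 + 2 \left(-5\right)}\right)^{2} = \left(-45 + \frac{1 - 15}{1 - 10}\right)^{2} = \left(-45 + \frac{1}{-9} \left(-14\right)\right)^{2} = \left(-45 - - \frac{14}{9}\right)^{2} = \left(-45 + \frac{14}{9}\right)^{2} = \left(- \frac{391}{9}\right)^{2} = \frac{152881}{81}$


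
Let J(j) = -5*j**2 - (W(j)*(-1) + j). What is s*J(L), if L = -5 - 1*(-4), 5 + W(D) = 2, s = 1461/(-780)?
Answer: 3409/260 ≈ 13.112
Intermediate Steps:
s = -487/260 (s = 1461*(-1/780) = -487/260 ≈ -1.8731)
W(D) = -3 (W(D) = -5 + 2 = -3)
L = -1 (L = -5 + 4 = -1)
J(j) = -3 - j - 5*j**2 (J(j) = -5*j**2 - (-3*(-1) + j) = -5*j**2 - (3 + j) = -5*j**2 + (-3 - j) = -3 - j - 5*j**2)
s*J(L) = -487*(-3 - 1*(-1) - 5*(-1)**2)/260 = -487*(-3 + 1 - 5*1)/260 = -487*(-3 + 1 - 5)/260 = -487/260*(-7) = 3409/260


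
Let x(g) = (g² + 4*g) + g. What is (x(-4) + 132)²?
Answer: 16384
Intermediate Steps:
x(g) = g² + 5*g
(x(-4) + 132)² = (-4*(5 - 4) + 132)² = (-4*1 + 132)² = (-4 + 132)² = 128² = 16384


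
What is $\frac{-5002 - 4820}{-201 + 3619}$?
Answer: $- \frac{4911}{1709} \approx -2.8736$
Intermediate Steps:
$\frac{-5002 - 4820}{-201 + 3619} = - \frac{9822}{3418} = \left(-9822\right) \frac{1}{3418} = - \frac{4911}{1709}$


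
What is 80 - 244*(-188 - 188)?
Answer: 91824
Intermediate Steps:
80 - 244*(-188 - 188) = 80 - 244*(-376) = 80 + 91744 = 91824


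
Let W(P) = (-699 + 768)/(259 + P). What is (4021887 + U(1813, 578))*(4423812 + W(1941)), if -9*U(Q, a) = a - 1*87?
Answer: 29356520747172229/1650 ≈ 1.7792e+13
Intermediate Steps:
U(Q, a) = 29/3 - a/9 (U(Q, a) = -(a - 1*87)/9 = -(a - 87)/9 = -(-87 + a)/9 = 29/3 - a/9)
W(P) = 69/(259 + P)
(4021887 + U(1813, 578))*(4423812 + W(1941)) = (4021887 + (29/3 - 1/9*578))*(4423812 + 69/(259 + 1941)) = (4021887 + (29/3 - 578/9))*(4423812 + 69/2200) = (4021887 - 491/9)*(4423812 + 69*(1/2200)) = 36196492*(4423812 + 69/2200)/9 = (36196492/9)*(9732386469/2200) = 29356520747172229/1650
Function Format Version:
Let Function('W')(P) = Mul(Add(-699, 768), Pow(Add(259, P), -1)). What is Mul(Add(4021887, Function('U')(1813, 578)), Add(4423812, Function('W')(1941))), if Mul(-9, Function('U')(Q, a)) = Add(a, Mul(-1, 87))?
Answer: Rational(29356520747172229, 1650) ≈ 1.7792e+13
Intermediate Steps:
Function('U')(Q, a) = Add(Rational(29, 3), Mul(Rational(-1, 9), a)) (Function('U')(Q, a) = Mul(Rational(-1, 9), Add(a, Mul(-1, 87))) = Mul(Rational(-1, 9), Add(a, -87)) = Mul(Rational(-1, 9), Add(-87, a)) = Add(Rational(29, 3), Mul(Rational(-1, 9), a)))
Function('W')(P) = Mul(69, Pow(Add(259, P), -1))
Mul(Add(4021887, Function('U')(1813, 578)), Add(4423812, Function('W')(1941))) = Mul(Add(4021887, Add(Rational(29, 3), Mul(Rational(-1, 9), 578))), Add(4423812, Mul(69, Pow(Add(259, 1941), -1)))) = Mul(Add(4021887, Add(Rational(29, 3), Rational(-578, 9))), Add(4423812, Mul(69, Pow(2200, -1)))) = Mul(Add(4021887, Rational(-491, 9)), Add(4423812, Mul(69, Rational(1, 2200)))) = Mul(Rational(36196492, 9), Add(4423812, Rational(69, 2200))) = Mul(Rational(36196492, 9), Rational(9732386469, 2200)) = Rational(29356520747172229, 1650)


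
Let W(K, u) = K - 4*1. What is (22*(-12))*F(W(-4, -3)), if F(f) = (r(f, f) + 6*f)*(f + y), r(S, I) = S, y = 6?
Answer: -29568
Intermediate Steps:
W(K, u) = -4 + K (W(K, u) = K - 4 = -4 + K)
F(f) = 7*f*(6 + f) (F(f) = (f + 6*f)*(f + 6) = (7*f)*(6 + f) = 7*f*(6 + f))
(22*(-12))*F(W(-4, -3)) = (22*(-12))*(7*(-4 - 4)*(6 + (-4 - 4))) = -1848*(-8)*(6 - 8) = -1848*(-8)*(-2) = -264*112 = -29568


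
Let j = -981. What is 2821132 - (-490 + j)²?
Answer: 657291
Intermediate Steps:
2821132 - (-490 + j)² = 2821132 - (-490 - 981)² = 2821132 - 1*(-1471)² = 2821132 - 1*2163841 = 2821132 - 2163841 = 657291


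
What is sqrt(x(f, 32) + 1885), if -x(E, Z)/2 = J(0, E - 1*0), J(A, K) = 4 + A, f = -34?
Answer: sqrt(1877) ≈ 43.324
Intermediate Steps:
x(E, Z) = -8 (x(E, Z) = -2*(4 + 0) = -2*4 = -8)
sqrt(x(f, 32) + 1885) = sqrt(-8 + 1885) = sqrt(1877)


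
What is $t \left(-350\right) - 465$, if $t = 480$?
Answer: $-168465$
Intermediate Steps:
$t \left(-350\right) - 465 = 480 \left(-350\right) - 465 = -168000 - 465 = -168465$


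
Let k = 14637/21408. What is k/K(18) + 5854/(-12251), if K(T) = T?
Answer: -692161963/1573616448 ≈ -0.43985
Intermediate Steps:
k = 4879/7136 (k = 14637*(1/21408) = 4879/7136 ≈ 0.68372)
k/K(18) + 5854/(-12251) = (4879/7136)/18 + 5854/(-12251) = (4879/7136)*(1/18) + 5854*(-1/12251) = 4879/128448 - 5854/12251 = -692161963/1573616448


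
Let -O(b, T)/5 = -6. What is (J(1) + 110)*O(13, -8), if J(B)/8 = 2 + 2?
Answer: 4260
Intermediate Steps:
O(b, T) = 30 (O(b, T) = -5*(-6) = 30)
J(B) = 32 (J(B) = 8*(2 + 2) = 8*4 = 32)
(J(1) + 110)*O(13, -8) = (32 + 110)*30 = 142*30 = 4260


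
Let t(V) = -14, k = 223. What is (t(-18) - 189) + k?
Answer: 20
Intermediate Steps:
(t(-18) - 189) + k = (-14 - 189) + 223 = -203 + 223 = 20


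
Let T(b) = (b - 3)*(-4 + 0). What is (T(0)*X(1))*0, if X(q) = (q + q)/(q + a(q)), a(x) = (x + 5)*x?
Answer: 0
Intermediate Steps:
a(x) = x*(5 + x) (a(x) = (5 + x)*x = x*(5 + x))
X(q) = 2*q/(q + q*(5 + q)) (X(q) = (q + q)/(q + q*(5 + q)) = (2*q)/(q + q*(5 + q)) = 2*q/(q + q*(5 + q)))
T(b) = 12 - 4*b (T(b) = (-3 + b)*(-4) = 12 - 4*b)
(T(0)*X(1))*0 = ((12 - 4*0)*(2/(6 + 1)))*0 = ((12 + 0)*(2/7))*0 = (12*(2*(⅐)))*0 = (12*(2/7))*0 = (24/7)*0 = 0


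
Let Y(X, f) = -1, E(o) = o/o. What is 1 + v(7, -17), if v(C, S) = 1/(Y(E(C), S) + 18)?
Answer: 18/17 ≈ 1.0588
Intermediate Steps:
E(o) = 1
v(C, S) = 1/17 (v(C, S) = 1/(-1 + 18) = 1/17)
1 + v(7, -17) = 1 + 1/17 = 18/17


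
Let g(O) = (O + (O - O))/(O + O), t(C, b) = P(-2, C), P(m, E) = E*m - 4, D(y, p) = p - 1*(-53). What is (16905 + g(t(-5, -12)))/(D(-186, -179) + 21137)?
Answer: 33811/42022 ≈ 0.80460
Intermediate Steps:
D(y, p) = 53 + p (D(y, p) = p + 53 = 53 + p)
P(m, E) = -4 + E*m
t(C, b) = -4 - 2*C (t(C, b) = -4 + C*(-2) = -4 - 2*C)
g(O) = ½ (g(O) = (O + 0)/((2*O)) = O*(1/(2*O)) = ½)
(16905 + g(t(-5, -12)))/(D(-186, -179) + 21137) = (16905 + ½)/((53 - 179) + 21137) = 33811/(2*(-126 + 21137)) = (33811/2)/21011 = (33811/2)*(1/21011) = 33811/42022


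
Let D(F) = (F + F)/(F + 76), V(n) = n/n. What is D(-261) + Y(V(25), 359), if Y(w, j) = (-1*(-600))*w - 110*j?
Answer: -7194128/185 ≈ -38887.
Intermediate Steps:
V(n) = 1
D(F) = 2*F/(76 + F) (D(F) = (2*F)/(76 + F) = 2*F/(76 + F))
Y(w, j) = -110*j + 600*w (Y(w, j) = 600*w - 110*j = -110*j + 600*w)
D(-261) + Y(V(25), 359) = 2*(-261)/(76 - 261) + (-110*359 + 600*1) = 2*(-261)/(-185) + (-39490 + 600) = 2*(-261)*(-1/185) - 38890 = 522/185 - 38890 = -7194128/185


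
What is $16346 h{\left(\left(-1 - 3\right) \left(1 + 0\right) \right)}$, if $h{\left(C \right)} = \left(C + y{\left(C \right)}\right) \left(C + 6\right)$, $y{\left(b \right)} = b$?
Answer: $-261536$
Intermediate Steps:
$h{\left(C \right)} = 2 C \left(6 + C\right)$ ($h{\left(C \right)} = \left(C + C\right) \left(C + 6\right) = 2 C \left(6 + C\right)$)
$16346 h{\left(\left(-1 - 3\right) \left(1 + 0\right) \right)} = 16346 \cdot 2 \left(-1 - 3\right) \left(1 + 0\right) \left(6 + \left(-1 - 3\right) \left(1 + 0\right)\right) = 16346 \cdot 2 \left(\left(-4\right) 1\right) \left(6 - 4\right) = 16346 \cdot 2 \left(-4\right) \left(6 - 4\right) = 16346 \cdot 2 \left(-4\right) 2 = 16346 \left(-16\right) = -261536$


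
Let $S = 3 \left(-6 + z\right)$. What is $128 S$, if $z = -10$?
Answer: $-6144$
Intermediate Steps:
$S = -48$ ($S = 3 \left(-6 - 10\right) = 3 \left(-16\right) = -48$)
$128 S = 128 \left(-48\right) = -6144$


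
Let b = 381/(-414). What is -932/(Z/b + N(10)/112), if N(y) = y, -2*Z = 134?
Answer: -6628384/518411 ≈ -12.786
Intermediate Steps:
Z = -67 (Z = -1/2*134 = -67)
b = -127/138 (b = 381*(-1/414) = -127/138 ≈ -0.92029)
-932/(Z/b + N(10)/112) = -932/(-67/(-127/138) + 10/112) = -932/(-67*(-138/127) + 10*(1/112)) = -932/(9246/127 + 5/56) = -932/518411/7112 = -932*7112/518411 = -6628384/518411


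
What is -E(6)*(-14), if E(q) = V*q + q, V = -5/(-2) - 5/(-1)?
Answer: 714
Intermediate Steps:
V = 15/2 (V = -5*(-½) - 5*(-1) = 5/2 + 5 = 15/2 ≈ 7.5000)
E(q) = 17*q/2 (E(q) = 15*q/2 + q = 17*q/2)
-E(6)*(-14) = -17*6/2*(-14) = -1*51*(-14) = -51*(-14) = 714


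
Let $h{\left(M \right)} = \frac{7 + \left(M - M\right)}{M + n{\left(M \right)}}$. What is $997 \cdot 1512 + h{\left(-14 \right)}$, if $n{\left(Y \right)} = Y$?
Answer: $\frac{6029855}{4} \approx 1.5075 \cdot 10^{6}$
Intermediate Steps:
$h{\left(M \right)} = \frac{7}{2 M}$ ($h{\left(M \right)} = \frac{7 + \left(M - M\right)}{M + M} = \frac{7 + 0}{2 M} = 7 \frac{1}{2 M} = \frac{7}{2 M}$)
$997 \cdot 1512 + h{\left(-14 \right)} = 997 \cdot 1512 + \frac{7}{2 \left(-14\right)} = 1507464 + \frac{7}{2} \left(- \frac{1}{14}\right) = 1507464 - \frac{1}{4} = \frac{6029855}{4}$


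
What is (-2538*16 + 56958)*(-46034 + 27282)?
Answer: -306595200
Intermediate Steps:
(-2538*16 + 56958)*(-46034 + 27282) = (-40608 + 56958)*(-18752) = 16350*(-18752) = -306595200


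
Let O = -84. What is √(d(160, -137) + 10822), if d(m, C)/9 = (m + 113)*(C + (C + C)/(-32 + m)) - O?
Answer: I*√21138593/8 ≈ 574.71*I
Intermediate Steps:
d(m, C) = 756 + 9*(113 + m)*(C + 2*C/(-32 + m)) (d(m, C) = 9*((m + 113)*(C + (C + C)/(-32 + m)) - 1*(-84)) = 9*((113 + m)*(C + (2*C)/(-32 + m)) + 84) = 9*((113 + m)*(C + 2*C/(-32 + m)) + 84) = 9*(84 + (113 + m)*(C + 2*C/(-32 + m))) = 756 + 9*(113 + m)*(C + 2*C/(-32 + m)))
√(d(160, -137) + 10822) = √(9*(-2688 - 3390*(-137) + 84*160 - 137*160² + 83*(-137)*160)/(-32 + 160) + 10822) = √(9*(-2688 + 464430 + 13440 - 137*25600 - 1819360)/128 + 10822) = √(9*(1/128)*(-2688 + 464430 + 13440 - 3507200 - 1819360) + 10822) = √(9*(1/128)*(-4851378) + 10822) = √(-21831201/64 + 10822) = √(-21138593/64) = I*√21138593/8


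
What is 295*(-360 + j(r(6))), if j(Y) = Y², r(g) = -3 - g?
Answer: -82305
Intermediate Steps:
295*(-360 + j(r(6))) = 295*(-360 + (-3 - 1*6)²) = 295*(-360 + (-3 - 6)²) = 295*(-360 + (-9)²) = 295*(-360 + 81) = 295*(-279) = -82305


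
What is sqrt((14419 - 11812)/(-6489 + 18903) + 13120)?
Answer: 3*sqrt(24961992578)/4138 ≈ 114.54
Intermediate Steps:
sqrt((14419 - 11812)/(-6489 + 18903) + 13120) = sqrt(2607/12414 + 13120) = sqrt(2607*(1/12414) + 13120) = sqrt(869/4138 + 13120) = sqrt(54291429/4138) = 3*sqrt(24961992578)/4138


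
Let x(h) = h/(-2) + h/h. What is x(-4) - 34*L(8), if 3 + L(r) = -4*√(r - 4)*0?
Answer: 105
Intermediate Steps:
x(h) = 1 - h/2 (x(h) = h*(-½) + 1 = -h/2 + 1 = 1 - h/2)
L(r) = -3 (L(r) = -3 - 4*√(r - 4)*0 = -3 - 4*√(-4 + r)*0 = -3 + 0 = -3)
x(-4) - 34*L(8) = (1 - ½*(-4)) - 34*(-3) = (1 + 2) + 102 = 3 + 102 = 105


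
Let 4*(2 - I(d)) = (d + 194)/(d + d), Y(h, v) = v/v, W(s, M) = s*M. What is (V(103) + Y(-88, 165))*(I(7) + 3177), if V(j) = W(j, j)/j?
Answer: 2311699/7 ≈ 3.3024e+5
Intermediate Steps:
W(s, M) = M*s
Y(h, v) = 1
V(j) = j (V(j) = (j*j)/j = j**2/j = j)
I(d) = 2 - (194 + d)/(8*d) (I(d) = 2 - (d + 194)/(4*(d + d)) = 2 - (194 + d)/(4*(2*d)) = 2 - (194 + d)*1/(2*d)/4 = 2 - (194 + d)/(8*d))
(V(103) + Y(-88, 165))*(I(7) + 3177) = (103 + 1)*((1/8)*(-194 + 15*7)/7 + 3177) = 104*((1/8)*(1/7)*(-194 + 105) + 3177) = 104*((1/8)*(1/7)*(-89) + 3177) = 104*(-89/56 + 3177) = 104*(177823/56) = 2311699/7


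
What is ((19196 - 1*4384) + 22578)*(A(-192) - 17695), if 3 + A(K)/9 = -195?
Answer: -728245030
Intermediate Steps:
A(K) = -1782 (A(K) = -27 + 9*(-195) = -27 - 1755 = -1782)
((19196 - 1*4384) + 22578)*(A(-192) - 17695) = ((19196 - 1*4384) + 22578)*(-1782 - 17695) = ((19196 - 4384) + 22578)*(-19477) = (14812 + 22578)*(-19477) = 37390*(-19477) = -728245030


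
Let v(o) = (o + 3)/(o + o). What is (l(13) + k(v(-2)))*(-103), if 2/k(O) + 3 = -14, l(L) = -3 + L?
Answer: -17304/17 ≈ -1017.9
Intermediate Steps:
v(o) = (3 + o)/(2*o) (v(o) = (3 + o)/((2*o)) = (3 + o)*(1/(2*o)) = (3 + o)/(2*o))
k(O) = -2/17 (k(O) = 2/(-3 - 14) = 2/(-17) = 2*(-1/17) = -2/17)
(l(13) + k(v(-2)))*(-103) = ((-3 + 13) - 2/17)*(-103) = (10 - 2/17)*(-103) = (168/17)*(-103) = -17304/17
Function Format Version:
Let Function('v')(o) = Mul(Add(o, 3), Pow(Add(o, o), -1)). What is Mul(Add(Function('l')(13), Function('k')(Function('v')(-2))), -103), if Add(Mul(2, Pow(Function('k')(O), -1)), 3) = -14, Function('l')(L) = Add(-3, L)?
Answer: Rational(-17304, 17) ≈ -1017.9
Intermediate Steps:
Function('v')(o) = Mul(Rational(1, 2), Pow(o, -1), Add(3, o)) (Function('v')(o) = Mul(Add(3, o), Pow(Mul(2, o), -1)) = Mul(Add(3, o), Mul(Rational(1, 2), Pow(o, -1))) = Mul(Rational(1, 2), Pow(o, -1), Add(3, o)))
Function('k')(O) = Rational(-2, 17) (Function('k')(O) = Mul(2, Pow(Add(-3, -14), -1)) = Mul(2, Pow(-17, -1)) = Mul(2, Rational(-1, 17)) = Rational(-2, 17))
Mul(Add(Function('l')(13), Function('k')(Function('v')(-2))), -103) = Mul(Add(Add(-3, 13), Rational(-2, 17)), -103) = Mul(Add(10, Rational(-2, 17)), -103) = Mul(Rational(168, 17), -103) = Rational(-17304, 17)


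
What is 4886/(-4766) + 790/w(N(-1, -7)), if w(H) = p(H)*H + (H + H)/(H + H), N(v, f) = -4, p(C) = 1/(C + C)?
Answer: 3757811/7149 ≈ 525.64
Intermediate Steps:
p(C) = 1/(2*C)
w(H) = 3/2 (w(H) = (1/(2*H))*H + (H + H)/(H + H) = 1/2 + (2*H)/((2*H)) = 1/2 + (2*H)*(1/(2*H)) = 1/2 + 1 = 3/2)
4886/(-4766) + 790/w(N(-1, -7)) = 4886/(-4766) + 790/(3/2) = 4886*(-1/4766) + 790*(2/3) = -2443/2383 + 1580/3 = 3757811/7149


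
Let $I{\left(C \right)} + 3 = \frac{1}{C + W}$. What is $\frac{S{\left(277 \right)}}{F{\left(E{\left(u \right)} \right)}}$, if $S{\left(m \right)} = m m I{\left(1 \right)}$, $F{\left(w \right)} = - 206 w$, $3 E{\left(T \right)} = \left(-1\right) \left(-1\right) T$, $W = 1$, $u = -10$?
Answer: $- \frac{230187}{824} \approx -279.35$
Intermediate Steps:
$E{\left(T \right)} = \frac{T}{3}$ ($E{\left(T \right)} = \frac{\left(-1\right) \left(-1\right) T}{3} = \frac{1 T}{3} = \frac{T}{3}$)
$I{\left(C \right)} = -3 + \frac{1}{1 + C}$ ($I{\left(C \right)} = -3 + \frac{1}{C + 1} = -3 + \frac{1}{1 + C}$)
$S{\left(m \right)} = - \frac{5 m^{2}}{2}$ ($S{\left(m \right)} = m m \frac{-2 - 3}{1 + 1} = m^{2} \frac{-2 - 3}{2} = m^{2} \cdot \frac{1}{2} \left(-5\right) = m^{2} \left(- \frac{5}{2}\right) = - \frac{5 m^{2}}{2}$)
$\frac{S{\left(277 \right)}}{F{\left(E{\left(u \right)} \right)}} = \frac{\left(- \frac{5}{2}\right) 277^{2}}{\left(-206\right) \frac{1}{3} \left(-10\right)} = \frac{\left(- \frac{5}{2}\right) 76729}{\left(-206\right) \left(- \frac{10}{3}\right)} = - \frac{383645}{2 \cdot \frac{2060}{3}} = \left(- \frac{383645}{2}\right) \frac{3}{2060} = - \frac{230187}{824}$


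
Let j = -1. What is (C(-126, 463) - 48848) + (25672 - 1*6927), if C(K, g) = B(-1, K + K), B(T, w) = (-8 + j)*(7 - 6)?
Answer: -30112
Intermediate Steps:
B(T, w) = -9 (B(T, w) = (-8 - 1)*(7 - 6) = -9*1 = -9)
C(K, g) = -9
(C(-126, 463) - 48848) + (25672 - 1*6927) = (-9 - 48848) + (25672 - 1*6927) = -48857 + (25672 - 6927) = -48857 + 18745 = -30112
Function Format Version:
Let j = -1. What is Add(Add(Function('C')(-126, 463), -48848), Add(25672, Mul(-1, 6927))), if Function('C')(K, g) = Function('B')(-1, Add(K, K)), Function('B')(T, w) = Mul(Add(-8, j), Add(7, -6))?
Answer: -30112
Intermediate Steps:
Function('B')(T, w) = -9 (Function('B')(T, w) = Mul(Add(-8, -1), Add(7, -6)) = Mul(-9, 1) = -9)
Function('C')(K, g) = -9
Add(Add(Function('C')(-126, 463), -48848), Add(25672, Mul(-1, 6927))) = Add(Add(-9, -48848), Add(25672, Mul(-1, 6927))) = Add(-48857, Add(25672, -6927)) = Add(-48857, 18745) = -30112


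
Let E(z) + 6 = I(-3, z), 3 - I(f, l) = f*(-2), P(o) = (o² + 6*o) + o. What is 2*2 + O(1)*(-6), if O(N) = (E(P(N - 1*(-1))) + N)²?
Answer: -380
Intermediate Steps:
P(o) = o² + 7*o
I(f, l) = 3 + 2*f (I(f, l) = 3 - f*(-2) = 3 - (-2)*f = 3 + 2*f)
E(z) = -9 (E(z) = -6 + (3 + 2*(-3)) = -6 + (3 - 6) = -6 - 3 = -9)
O(N) = (-9 + N)²
2*2 + O(1)*(-6) = 2*2 + (-9 + 1)²*(-6) = 4 + (-8)²*(-6) = 4 + 64*(-6) = 4 - 384 = -380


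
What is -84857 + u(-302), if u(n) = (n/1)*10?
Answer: -87877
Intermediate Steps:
u(n) = 10*n (u(n) = (n*1)*10 = n*10 = 10*n)
-84857 + u(-302) = -84857 + 10*(-302) = -84857 - 3020 = -87877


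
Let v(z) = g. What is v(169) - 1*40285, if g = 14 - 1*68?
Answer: -40339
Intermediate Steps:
g = -54 (g = 14 - 68 = -54)
v(z) = -54
v(169) - 1*40285 = -54 - 1*40285 = -54 - 40285 = -40339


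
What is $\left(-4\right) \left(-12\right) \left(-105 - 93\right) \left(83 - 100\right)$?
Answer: $161568$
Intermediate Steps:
$\left(-4\right) \left(-12\right) \left(-105 - 93\right) \left(83 - 100\right) = 48 \left(\left(-198\right) \left(-17\right)\right) = 48 \cdot 3366 = 161568$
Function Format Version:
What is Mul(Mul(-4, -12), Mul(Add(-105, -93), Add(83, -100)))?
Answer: 161568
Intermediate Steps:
Mul(Mul(-4, -12), Mul(Add(-105, -93), Add(83, -100))) = Mul(48, Mul(-198, -17)) = Mul(48, 3366) = 161568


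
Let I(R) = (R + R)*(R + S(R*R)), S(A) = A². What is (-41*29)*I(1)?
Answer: -4756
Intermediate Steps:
I(R) = 2*R*(R + R⁴) (I(R) = (R + R)*(R + (R*R)²) = (2*R)*(R + (R²)²) = (2*R)*(R + R⁴) = 2*R*(R + R⁴))
(-41*29)*I(1) = (-41*29)*(2*1²*(1 + 1³)) = -2378*(1 + 1) = -2378*2 = -1189*4 = -4756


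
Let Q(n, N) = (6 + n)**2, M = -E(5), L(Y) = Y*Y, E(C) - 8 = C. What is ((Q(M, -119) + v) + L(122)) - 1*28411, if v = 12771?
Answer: -707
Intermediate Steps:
E(C) = 8 + C
L(Y) = Y**2
M = -13 (M = -(8 + 5) = -1*13 = -13)
((Q(M, -119) + v) + L(122)) - 1*28411 = (((6 - 13)**2 + 12771) + 122**2) - 1*28411 = (((-7)**2 + 12771) + 14884) - 28411 = ((49 + 12771) + 14884) - 28411 = (12820 + 14884) - 28411 = 27704 - 28411 = -707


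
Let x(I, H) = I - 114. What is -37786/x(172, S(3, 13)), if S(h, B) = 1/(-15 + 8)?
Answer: -18893/29 ≈ -651.48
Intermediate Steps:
S(h, B) = -⅐ (S(h, B) = 1/(-7) = -⅐)
x(I, H) = -114 + I
-37786/x(172, S(3, 13)) = -37786/(-114 + 172) = -37786/58 = -37786*1/58 = -18893/29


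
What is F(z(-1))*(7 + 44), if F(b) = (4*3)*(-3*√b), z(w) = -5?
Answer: -1836*I*√5 ≈ -4105.4*I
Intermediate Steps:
F(b) = -36*√b (F(b) = 12*(-3*√b) = -36*√b)
F(z(-1))*(7 + 44) = (-36*I*√5)*(7 + 44) = -36*I*√5*51 = -1836*I*√5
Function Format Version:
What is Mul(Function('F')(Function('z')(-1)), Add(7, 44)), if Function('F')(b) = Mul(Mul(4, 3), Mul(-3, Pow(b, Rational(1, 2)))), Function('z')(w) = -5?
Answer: Mul(-1836, I, Pow(5, Rational(1, 2))) ≈ Mul(-4105.4, I)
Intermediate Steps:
Function('F')(b) = Mul(-36, Pow(b, Rational(1, 2))) (Function('F')(b) = Mul(12, Mul(-3, Pow(b, Rational(1, 2)))) = Mul(-36, Pow(b, Rational(1, 2))))
Mul(Function('F')(Function('z')(-1)), Add(7, 44)) = Mul(Mul(-36, Pow(-5, Rational(1, 2))), Add(7, 44)) = Mul(Mul(-36, Mul(I, Pow(5, Rational(1, 2)))), 51) = Mul(Mul(-36, I, Pow(5, Rational(1, 2))), 51) = Mul(-1836, I, Pow(5, Rational(1, 2)))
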